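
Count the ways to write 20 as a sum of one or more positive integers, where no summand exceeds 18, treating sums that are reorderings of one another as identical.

625

There are 625 such partitions.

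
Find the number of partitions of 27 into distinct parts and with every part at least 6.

16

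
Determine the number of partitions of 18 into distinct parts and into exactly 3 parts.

19

The partitions of 18 that satisfy the conditions:
15, 2, 1
14, 3, 1
13, 4, 1
13, 3, 2
12, 5, 1
12, 4, 2
11, 6, 1
11, 5, 2
11, 4, 3
10, 7, 1
10, 6, 2
10, 5, 3
9, 8, 1
9, 7, 2
9, 6, 3
9, 5, 4
8, 7, 3
8, 6, 4
7, 6, 5
Counting gives 19.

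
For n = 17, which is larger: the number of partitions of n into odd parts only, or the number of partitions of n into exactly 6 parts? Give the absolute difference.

6

Partitions of 17 into odd parts only: 38.
Partitions of 17 into exactly 6 parts: 44.
|38 − 44| = 6.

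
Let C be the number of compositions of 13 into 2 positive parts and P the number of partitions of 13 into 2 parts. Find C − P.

Ordered (compositions into 2 parts): C(12,1) = 12.
Partitions of 13 into exactly 2 parts: 6.
Difference: 12 − 6 = 6.

6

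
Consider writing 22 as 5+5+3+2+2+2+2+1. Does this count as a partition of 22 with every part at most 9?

The parts sum to 22, and the condition 'no summand exceeds 9' holds.

Yes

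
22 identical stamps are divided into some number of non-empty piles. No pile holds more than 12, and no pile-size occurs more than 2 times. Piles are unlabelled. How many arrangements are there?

There are 237 such partitions.

237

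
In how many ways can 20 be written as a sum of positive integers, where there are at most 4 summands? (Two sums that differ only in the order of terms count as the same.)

108

Systematic enumeration (by largest part, then next-largest, …) yields 108.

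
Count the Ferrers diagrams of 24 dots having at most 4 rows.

169

Systematic enumeration (by largest part, then next-largest, …) yields 169.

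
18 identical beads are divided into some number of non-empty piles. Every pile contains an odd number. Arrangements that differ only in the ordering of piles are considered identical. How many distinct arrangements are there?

46

There are too many to list fully; the first 12 (by largest part) are:
17+1
15+3
15+1+1+1
13+5
13+3+1+1
13+1+1+1+1+1
11+7
11+5+1+1
11+3+3+1
11+3+1+1+1+1
11+1+1+1+1+1+1+1
9+9
…and 34 more, for 46 total.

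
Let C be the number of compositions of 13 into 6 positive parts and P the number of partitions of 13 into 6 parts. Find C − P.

778

Compositions: C(12,5) = 792.
Unordered (partitions into 6 parts): 14.
Difference: 792 − 14 = 778.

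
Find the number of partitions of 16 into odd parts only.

32

A partial list (first 12 by largest part):
15 + 1
13 + 3
13 + 1 + 1 + 1
11 + 5
11 + 3 + 1 + 1
11 + 1 + 1 + 1 + 1 + 1
9 + 7
9 + 5 + 1 + 1
9 + 3 + 3 + 1
9 + 3 + 1 + 1 + 1 + 1
9 + 1 + 1 + 1 + 1 + 1 + 1 + 1
7 + 7 + 1 + 1
…and 20 more, for 32 total.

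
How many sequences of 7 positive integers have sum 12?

Equivalently, choose which 6 of the 11 gaps become plus signs: C(11,6) = 462.

462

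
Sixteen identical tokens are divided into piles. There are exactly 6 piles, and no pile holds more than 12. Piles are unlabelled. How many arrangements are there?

35

A partial list (first 12 by largest part):
1 + 1 + 1 + 1 + 1 + 11
1 + 1 + 1 + 1 + 2 + 10
1 + 1 + 1 + 1 + 3 + 9
1 + 1 + 1 + 2 + 2 + 9
1 + 1 + 1 + 1 + 4 + 8
1 + 1 + 1 + 2 + 3 + 8
1 + 1 + 2 + 2 + 2 + 8
1 + 1 + 1 + 1 + 5 + 7
1 + 1 + 1 + 2 + 4 + 7
1 + 1 + 1 + 3 + 3 + 7
1 + 1 + 2 + 2 + 3 + 7
1 + 2 + 2 + 2 + 2 + 7
…and 23 more, for 35 total.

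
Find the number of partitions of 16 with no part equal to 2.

Counting exhaustively, 96 partitions satisfy the conditions.

96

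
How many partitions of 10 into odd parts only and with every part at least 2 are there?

2

Enumerating:
3+7
5+5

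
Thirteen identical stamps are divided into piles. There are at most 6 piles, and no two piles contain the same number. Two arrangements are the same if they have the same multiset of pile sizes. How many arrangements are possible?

18

Enumerating:
13
12, 1
11, 2
10, 3
10, 2, 1
9, 4
9, 3, 1
8, 5
8, 4, 1
8, 3, 2
7, 6
7, 5, 1
7, 4, 2
7, 3, 2, 1
6, 5, 2
6, 4, 3
6, 4, 2, 1
5, 4, 3, 1
That's 18 in total.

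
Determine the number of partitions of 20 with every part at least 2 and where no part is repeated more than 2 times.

Enumerating by decreasing first part gives 82 partitions in all.

82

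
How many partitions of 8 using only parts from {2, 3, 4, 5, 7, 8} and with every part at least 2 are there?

6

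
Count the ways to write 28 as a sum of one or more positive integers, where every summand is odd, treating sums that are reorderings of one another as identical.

222

A full systematic count gives 222.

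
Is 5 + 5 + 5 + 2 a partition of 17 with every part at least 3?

No

The parts sum to 17, and the condition 'every summand is at least 3' is violated.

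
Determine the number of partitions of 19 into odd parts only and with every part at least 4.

3

Listing the qualifying partitions of 19:
19
9, 5, 5
7, 7, 5
Counting gives 3.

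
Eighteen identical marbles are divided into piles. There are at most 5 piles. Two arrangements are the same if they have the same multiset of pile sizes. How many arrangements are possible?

141

Enumerating by decreasing first part gives 141 partitions in all.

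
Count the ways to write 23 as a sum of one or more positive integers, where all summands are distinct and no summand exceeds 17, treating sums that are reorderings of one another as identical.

94

Systematic enumeration (by largest part, then next-largest, …) yields 94.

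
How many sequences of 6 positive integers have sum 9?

56

By stars and bars with positive parts, the count is C(8,5) = 56.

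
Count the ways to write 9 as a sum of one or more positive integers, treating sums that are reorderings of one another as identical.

30

There are too many to list fully; the first 12 (by largest part) are:
9
8, 1
7, 2
7, 1, 1
6, 3
6, 2, 1
6, 1, 1, 1
5, 4
5, 3, 1
5, 2, 2
5, 2, 1, 1
5, 1, 1, 1, 1
…and 18 more, for 30 total.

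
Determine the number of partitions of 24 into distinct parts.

There are 122 such partitions.

122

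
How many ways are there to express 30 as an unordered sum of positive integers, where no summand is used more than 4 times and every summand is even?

127

Systematic enumeration (by largest part, then next-largest, …) yields 127.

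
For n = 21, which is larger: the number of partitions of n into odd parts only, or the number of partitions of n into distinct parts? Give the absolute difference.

Partitions of 21 into odd parts only: 76.
Partitions of 21 into distinct parts: 76.
|76 − 76| = 0.

0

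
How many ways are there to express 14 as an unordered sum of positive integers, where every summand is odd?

They are:
13,1
11,3
11,1,1,1
9,5
9,3,1,1
9,1,1,1,1,1
7,7
7,5,1,1
7,3,3,1
7,3,1,1,1,1
7,1,1,1,1,1,1,1
5,5,3,1
5,5,1,1,1,1
5,3,3,3
5,3,3,1,1,1
5,3,1,1,1,1,1,1
5,1,1,1,1,1,1,1,1,1
3,3,3,3,1,1
3,3,3,1,1,1,1,1
3,3,1,1,1,1,1,1,1,1
3,1,1,1,1,1,1,1,1,1,1,1
1,1,1,1,1,1,1,1,1,1,1,1,1,1

22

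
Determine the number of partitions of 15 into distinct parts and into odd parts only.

4

Enumerating:
15
1,3,11
1,5,9
3,5,7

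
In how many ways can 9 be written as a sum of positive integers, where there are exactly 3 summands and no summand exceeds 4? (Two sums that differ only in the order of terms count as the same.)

3

The partitions of 9 that satisfy the conditions:
4,4,1
4,3,2
3,3,3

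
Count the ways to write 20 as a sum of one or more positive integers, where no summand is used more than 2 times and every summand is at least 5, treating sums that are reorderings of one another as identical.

The partitions of 20 that satisfy the conditions:
20
5+15
6+14
7+13
8+12
9+11
10+10
5+5+10
5+6+9
5+7+8
6+6+8
6+7+7

12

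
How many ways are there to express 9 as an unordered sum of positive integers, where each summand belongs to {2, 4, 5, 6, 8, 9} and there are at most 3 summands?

3

Enumerating:
9
4+5
2+2+5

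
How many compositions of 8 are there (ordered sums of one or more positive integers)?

128

There are 7 gaps and each independently is a cut or not, giving 2^7 = 128.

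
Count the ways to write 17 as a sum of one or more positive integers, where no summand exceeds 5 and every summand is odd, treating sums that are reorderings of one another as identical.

The partitions of 17 that satisfy the conditions:
5, 5, 5, 1, 1
5, 5, 3, 3, 1
5, 5, 3, 1, 1, 1, 1
5, 5, 1, 1, 1, 1, 1, 1, 1
5, 3, 3, 3, 3
5, 3, 3, 3, 1, 1, 1
5, 3, 3, 1, 1, 1, 1, 1, 1
5, 3, 1, 1, 1, 1, 1, 1, 1, 1, 1
5, 1, 1, 1, 1, 1, 1, 1, 1, 1, 1, 1, 1
3, 3, 3, 3, 3, 1, 1
3, 3, 3, 3, 1, 1, 1, 1, 1
3, 3, 3, 1, 1, 1, 1, 1, 1, 1, 1
3, 3, 1, 1, 1, 1, 1, 1, 1, 1, 1, 1, 1
3, 1, 1, 1, 1, 1, 1, 1, 1, 1, 1, 1, 1, 1, 1
1, 1, 1, 1, 1, 1, 1, 1, 1, 1, 1, 1, 1, 1, 1, 1, 1

15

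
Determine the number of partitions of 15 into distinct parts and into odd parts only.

4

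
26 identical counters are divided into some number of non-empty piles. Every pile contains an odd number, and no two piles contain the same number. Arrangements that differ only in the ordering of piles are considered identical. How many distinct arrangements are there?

Listing the qualifying partitions of 26:
25 + 1
23 + 3
21 + 5
19 + 7
17 + 9
17 + 5 + 3 + 1
15 + 11
15 + 7 + 3 + 1
13 + 9 + 3 + 1
13 + 7 + 5 + 1
11 + 9 + 5 + 1
11 + 7 + 5 + 3

12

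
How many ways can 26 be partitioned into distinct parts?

165

A full systematic count gives 165.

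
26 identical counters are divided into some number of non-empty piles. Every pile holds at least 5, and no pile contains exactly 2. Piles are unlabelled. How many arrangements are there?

A partial list (first 12 by largest part):
26
5+21
6+20
7+19
8+18
9+17
10+16
5+5+16
11+15
5+6+15
12+14
5+7+14
…and 24 more, for 36 total.

36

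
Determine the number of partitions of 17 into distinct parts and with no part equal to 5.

27

There are too many to list fully; the first 12 (by largest part) are:
17
16+1
15+2
14+3
14+2+1
13+4
13+3+1
12+4+1
12+3+2
11+6
11+4+2
11+3+2+1
…and 15 more, for 27 total.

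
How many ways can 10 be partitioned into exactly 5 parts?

7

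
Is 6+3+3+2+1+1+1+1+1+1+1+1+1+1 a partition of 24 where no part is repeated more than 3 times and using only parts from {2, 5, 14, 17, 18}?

No

The parts sum to 24, and the condition 'no summand is used more than 3 times' is violated.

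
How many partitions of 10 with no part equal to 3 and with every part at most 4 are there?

The partitions of 10 that satisfy the conditions:
2,4,4
1,1,4,4
2,2,2,4
1,1,2,2,4
1,1,1,1,2,4
1,1,1,1,1,1,4
2,2,2,2,2
1,1,2,2,2,2
1,1,1,1,2,2,2
1,1,1,1,1,1,2,2
1,1,1,1,1,1,1,1,2
1,1,1,1,1,1,1,1,1,1

12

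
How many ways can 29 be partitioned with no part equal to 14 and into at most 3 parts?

77

Counting exhaustively, 77 partitions satisfy the conditions.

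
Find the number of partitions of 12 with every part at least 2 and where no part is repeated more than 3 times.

Enumerating:
12
2 + 10
3 + 9
4 + 8
2 + 2 + 8
5 + 7
2 + 3 + 7
6 + 6
2 + 4 + 6
3 + 3 + 6
2 + 2 + 2 + 6
2 + 5 + 5
3 + 4 + 5
2 + 2 + 3 + 5
4 + 4 + 4
2 + 2 + 4 + 4
2 + 3 + 3 + 4
2 + 2 + 2 + 3 + 3

18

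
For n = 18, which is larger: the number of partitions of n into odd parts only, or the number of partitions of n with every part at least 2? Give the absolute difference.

42

Partitions of 18 into odd parts only: 46.
Partitions of 18 with every part at least 2: 88.
|46 − 88| = 42.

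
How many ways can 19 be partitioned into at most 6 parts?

Direct enumeration gives 235 partitions.

235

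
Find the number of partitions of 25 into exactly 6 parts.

235

There are 235 such partitions.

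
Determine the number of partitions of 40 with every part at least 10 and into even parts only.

13

Enumerating:
40
10 + 30
12 + 28
14 + 26
16 + 24
18 + 22
20 + 20
10 + 10 + 20
10 + 12 + 18
10 + 14 + 16
12 + 12 + 16
12 + 14 + 14
10 + 10 + 10 + 10
Counting gives 13.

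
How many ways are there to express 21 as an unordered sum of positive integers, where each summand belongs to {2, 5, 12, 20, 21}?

4

Enumerating:
21
2,2,5,12
2,2,2,5,5,5
2,2,2,2,2,2,2,2,5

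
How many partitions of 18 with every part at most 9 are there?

There are 318 such partitions.

318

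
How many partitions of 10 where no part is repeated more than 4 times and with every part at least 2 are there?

Enumerating:
10
8 + 2
7 + 3
6 + 4
6 + 2 + 2
5 + 5
5 + 3 + 2
4 + 4 + 2
4 + 3 + 3
4 + 2 + 2 + 2
3 + 3 + 2 + 2
Counting gives 11.

11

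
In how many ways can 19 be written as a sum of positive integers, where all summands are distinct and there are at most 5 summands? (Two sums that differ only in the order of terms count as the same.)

54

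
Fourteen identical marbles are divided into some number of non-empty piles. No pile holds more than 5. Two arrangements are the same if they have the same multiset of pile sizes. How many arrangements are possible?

70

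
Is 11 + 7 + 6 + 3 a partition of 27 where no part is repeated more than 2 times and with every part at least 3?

Yes

The parts sum to 27, and the condition 'no summand is used more than 2 times' holds; the condition 'every summand is at least 3' holds.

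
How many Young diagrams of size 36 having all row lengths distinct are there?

668

Direct enumeration gives 668 partitions.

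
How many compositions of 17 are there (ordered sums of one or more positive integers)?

65536

There are 16 gaps and each independently is a cut or not, giving 2^16 = 65536.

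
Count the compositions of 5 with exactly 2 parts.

4

By stars and bars with positive parts, the count is C(4,1) = 4.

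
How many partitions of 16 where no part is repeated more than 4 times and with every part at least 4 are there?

11

Listing the qualifying partitions of 16:
16
4,12
5,11
6,10
7,9
8,8
4,4,8
4,5,7
4,6,6
5,5,6
4,4,4,4
That's 11 in total.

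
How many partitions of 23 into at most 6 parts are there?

454

There are 454 such partitions.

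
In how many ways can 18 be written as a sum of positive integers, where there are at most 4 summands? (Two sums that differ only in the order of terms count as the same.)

84

Direct enumeration gives 84 partitions.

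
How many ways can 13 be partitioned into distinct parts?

18

The partitions of 13 that satisfy the conditions:
13
12, 1
11, 2
10, 3
10, 2, 1
9, 4
9, 3, 1
8, 5
8, 4, 1
8, 3, 2
7, 6
7, 5, 1
7, 4, 2
7, 3, 2, 1
6, 5, 2
6, 4, 3
6, 4, 2, 1
5, 4, 3, 1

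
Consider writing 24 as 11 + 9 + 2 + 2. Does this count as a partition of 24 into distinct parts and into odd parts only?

The parts sum to 24, and the condition 'all summands are distinct' is violated.

No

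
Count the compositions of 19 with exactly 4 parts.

Place 3 bars in the 18 internal gaps of a row of 19 dots: C(18,3) = 816.

816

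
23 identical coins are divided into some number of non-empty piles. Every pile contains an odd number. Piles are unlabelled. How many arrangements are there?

104

Direct enumeration gives 104 partitions.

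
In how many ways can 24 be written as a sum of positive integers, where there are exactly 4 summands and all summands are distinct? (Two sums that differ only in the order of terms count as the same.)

There are too many to list fully; the first 12 (by largest part) are:
18 + 3 + 2 + 1
17 + 4 + 2 + 1
16 + 5 + 2 + 1
16 + 4 + 3 + 1
15 + 6 + 2 + 1
15 + 5 + 3 + 1
15 + 4 + 3 + 2
14 + 7 + 2 + 1
14 + 6 + 3 + 1
14 + 5 + 4 + 1
14 + 5 + 3 + 2
13 + 8 + 2 + 1
…and 35 more, for 47 total.

47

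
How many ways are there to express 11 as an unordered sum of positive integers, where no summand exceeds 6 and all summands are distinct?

Enumerating:
6,5
6,4,1
6,3,2
5,4,2
5,3,2,1
That's 5 in total.

5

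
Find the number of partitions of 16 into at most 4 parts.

A partial list (first 12 by largest part):
16
15, 1
14, 2
14, 1, 1
13, 3
13, 2, 1
13, 1, 1, 1
12, 4
12, 3, 1
12, 2, 2
12, 2, 1, 1
11, 5
…and 52 more, for 64 total.

64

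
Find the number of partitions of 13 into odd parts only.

Enumerating:
13
1,1,11
1,3,9
1,1,1,1,9
1,5,7
3,3,7
1,1,1,3,7
1,1,1,1,1,1,7
3,5,5
1,1,1,5,5
1,1,3,3,5
1,1,1,1,1,3,5
1,1,1,1,1,1,1,1,5
1,3,3,3,3
1,1,1,1,3,3,3
1,1,1,1,1,1,1,3,3
1,1,1,1,1,1,1,1,1,1,3
1,1,1,1,1,1,1,1,1,1,1,1,1

18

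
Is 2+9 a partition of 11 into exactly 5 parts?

The parts sum to 11, and the condition 'there are exactly 5 summands' is violated.

No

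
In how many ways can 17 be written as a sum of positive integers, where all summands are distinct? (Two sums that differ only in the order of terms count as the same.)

A partial list (first 12 by largest part):
17
16+1
15+2
14+3
14+2+1
13+4
13+3+1
12+5
12+4+1
12+3+2
11+6
11+5+1
…and 26 more, for 38 total.

38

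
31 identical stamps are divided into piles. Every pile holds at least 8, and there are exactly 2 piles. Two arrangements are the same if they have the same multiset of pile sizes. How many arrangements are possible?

8

The partitions of 31 that satisfy the conditions:
23, 8
22, 9
21, 10
20, 11
19, 12
18, 13
17, 14
16, 15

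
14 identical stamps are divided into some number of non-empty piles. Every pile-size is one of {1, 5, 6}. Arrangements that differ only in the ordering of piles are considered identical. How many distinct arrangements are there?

6

Listing the qualifying partitions of 14:
1+1+6+6
1+1+1+5+6
1+1+1+1+1+1+1+1+6
1+1+1+1+5+5
1+1+1+1+1+1+1+1+1+5
1+1+1+1+1+1+1+1+1+1+1+1+1+1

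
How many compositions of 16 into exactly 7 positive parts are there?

5005

By stars and bars with positive parts, the count is C(15,6) = 5005.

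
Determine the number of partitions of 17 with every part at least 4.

Enumerating:
17
13, 4
12, 5
11, 6
10, 7
9, 8
9, 4, 4
8, 5, 4
7, 6, 4
7, 5, 5
6, 6, 5
5, 4, 4, 4
Counting gives 12.

12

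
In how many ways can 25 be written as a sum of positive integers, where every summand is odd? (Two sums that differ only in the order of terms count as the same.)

142

Systematic enumeration (by largest part, then next-largest, …) yields 142.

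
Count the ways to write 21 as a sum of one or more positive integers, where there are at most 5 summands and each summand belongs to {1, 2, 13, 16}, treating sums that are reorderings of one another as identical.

3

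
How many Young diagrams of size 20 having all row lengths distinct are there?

64

There are too many to list fully; the first 12 (by largest part) are:
20
19+1
18+2
17+3
17+2+1
16+4
16+3+1
15+5
15+4+1
15+3+2
14+6
14+5+1
…and 52 more, for 64 total.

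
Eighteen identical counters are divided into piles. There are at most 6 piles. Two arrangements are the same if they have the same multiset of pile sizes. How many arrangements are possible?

199

A full systematic count gives 199.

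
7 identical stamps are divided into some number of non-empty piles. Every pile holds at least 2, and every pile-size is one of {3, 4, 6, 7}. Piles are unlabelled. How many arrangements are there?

2

Enumerating:
7
3+4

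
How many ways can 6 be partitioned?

Enumerating:
6
5+1
4+2
4+1+1
3+3
3+2+1
3+1+1+1
2+2+2
2+2+1+1
2+1+1+1+1
1+1+1+1+1+1
That's 11 in total.

11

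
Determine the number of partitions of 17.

Systematic enumeration (by largest part, then next-largest, …) yields 297.

297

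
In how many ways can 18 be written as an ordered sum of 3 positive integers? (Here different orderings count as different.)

136

Equivalently, choose which 2 of the 17 gaps become plus signs: C(17,2) = 136.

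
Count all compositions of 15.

16384

Each of the 14 gaps between 15 units is either a break or not: 2^14 = 16384.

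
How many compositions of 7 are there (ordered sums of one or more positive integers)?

64

Each of the 6 gaps between 7 units is either a break or not: 2^6 = 64.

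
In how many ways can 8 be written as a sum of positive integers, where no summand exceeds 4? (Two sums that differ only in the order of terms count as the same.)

The partitions of 8 that satisfy the conditions:
4,4
4,3,1
4,2,2
4,2,1,1
4,1,1,1,1
3,3,2
3,3,1,1
3,2,2,1
3,2,1,1,1
3,1,1,1,1,1
2,2,2,2
2,2,2,1,1
2,2,1,1,1,1
2,1,1,1,1,1,1
1,1,1,1,1,1,1,1

15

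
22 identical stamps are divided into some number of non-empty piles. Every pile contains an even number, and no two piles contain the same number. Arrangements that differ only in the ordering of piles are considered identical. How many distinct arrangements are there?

Listing the qualifying partitions of 22:
22
20 + 2
18 + 4
16 + 6
16 + 4 + 2
14 + 8
14 + 6 + 2
12 + 10
12 + 8 + 2
12 + 6 + 4
10 + 8 + 4
10 + 6 + 4 + 2
That's 12 in total.

12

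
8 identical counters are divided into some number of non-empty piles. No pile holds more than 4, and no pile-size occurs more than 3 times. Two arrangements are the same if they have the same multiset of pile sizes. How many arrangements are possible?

Listing the qualifying partitions of 8:
4+4
4+3+1
4+2+2
4+2+1+1
3+3+2
3+3+1+1
3+2+2+1
3+2+1+1+1
2+2+2+1+1
Counting gives 9.

9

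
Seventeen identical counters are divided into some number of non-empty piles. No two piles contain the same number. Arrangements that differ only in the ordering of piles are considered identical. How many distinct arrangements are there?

38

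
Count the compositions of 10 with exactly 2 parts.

Place 1 bars in the 9 internal gaps of a row of 10 dots: C(9,1) = 9.

9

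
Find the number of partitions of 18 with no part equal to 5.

Enumerating by decreasing first part gives 284 partitions in all.

284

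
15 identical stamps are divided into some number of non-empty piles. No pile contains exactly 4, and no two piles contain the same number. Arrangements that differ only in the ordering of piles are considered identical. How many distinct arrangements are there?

Listing the qualifying partitions of 15:
15
14 + 1
13 + 2
12 + 3
12 + 2 + 1
11 + 3 + 1
10 + 5
10 + 3 + 2
9 + 6
9 + 5 + 1
9 + 3 + 2 + 1
8 + 7
8 + 6 + 1
8 + 5 + 2
7 + 6 + 2
7 + 5 + 3
7 + 5 + 2 + 1
6 + 5 + 3 + 1

18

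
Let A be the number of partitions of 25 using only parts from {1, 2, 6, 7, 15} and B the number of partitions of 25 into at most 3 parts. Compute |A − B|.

15

Partitions of 25 using only parts from {1, 2, 6, 7, 15}: 80.
Partitions of 25 into at most 3 parts: 65.
|80 − 65| = 15.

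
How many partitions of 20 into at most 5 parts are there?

Direct enumeration gives 192 partitions.

192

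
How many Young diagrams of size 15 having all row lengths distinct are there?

There are too many to list fully; the first 12 (by largest part) are:
15
14, 1
13, 2
12, 3
12, 2, 1
11, 4
11, 3, 1
10, 5
10, 4, 1
10, 3, 2
9, 6
9, 5, 1
…and 15 more, for 27 total.

27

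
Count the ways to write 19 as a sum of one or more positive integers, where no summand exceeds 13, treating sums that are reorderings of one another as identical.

Enumerating by decreasing first part gives 471 partitions in all.

471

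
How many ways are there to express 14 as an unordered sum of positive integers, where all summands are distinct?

22

Enumerating:
14
13+1
12+2
11+3
11+2+1
10+4
10+3+1
9+5
9+4+1
9+3+2
8+6
8+5+1
8+4+2
8+3+2+1
7+6+1
7+5+2
7+4+3
7+4+2+1
6+5+3
6+5+2+1
6+4+3+1
5+4+3+2
Counting gives 22.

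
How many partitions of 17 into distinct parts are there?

A partial list (first 12 by largest part):
17
16+1
15+2
14+3
14+2+1
13+4
13+3+1
12+5
12+4+1
12+3+2
11+6
11+5+1
…and 26 more, for 38 total.

38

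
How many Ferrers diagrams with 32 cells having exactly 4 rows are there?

Direct enumeration gives 249 partitions.

249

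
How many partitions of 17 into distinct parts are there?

There are too many to list fully; the first 12 (by largest part) are:
17
16,1
15,2
14,3
14,2,1
13,4
13,3,1
12,5
12,4,1
12,3,2
11,6
11,5,1
…and 26 more, for 38 total.

38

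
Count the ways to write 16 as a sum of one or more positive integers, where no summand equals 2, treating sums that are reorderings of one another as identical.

96

Direct enumeration gives 96 partitions.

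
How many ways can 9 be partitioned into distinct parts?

8

Listing the qualifying partitions of 9:
9
1,8
2,7
3,6
1,2,6
4,5
1,3,5
2,3,4
That's 8 in total.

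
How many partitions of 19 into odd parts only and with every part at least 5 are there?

3

The partitions of 19 that satisfy the conditions:
19
9, 5, 5
7, 7, 5
Counting gives 3.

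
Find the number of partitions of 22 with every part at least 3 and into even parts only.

The partitions of 22 that satisfy the conditions:
22
18 + 4
16 + 6
14 + 8
14 + 4 + 4
12 + 10
12 + 6 + 4
10 + 8 + 4
10 + 6 + 6
10 + 4 + 4 + 4
8 + 8 + 6
8 + 6 + 4 + 4
6 + 6 + 6 + 4
6 + 4 + 4 + 4 + 4

14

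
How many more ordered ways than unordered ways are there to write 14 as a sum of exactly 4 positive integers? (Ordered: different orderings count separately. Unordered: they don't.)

263

Compositions: C(13,3) = 286.
Partitions of 14 into exactly 4 parts: 23.
Difference: 286 − 23 = 263.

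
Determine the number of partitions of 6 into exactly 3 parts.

They are:
4 + 1 + 1
3 + 2 + 1
2 + 2 + 2

3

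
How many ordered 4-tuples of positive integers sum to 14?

Equivalently, choose which 3 of the 13 gaps become plus signs: C(13,3) = 286.

286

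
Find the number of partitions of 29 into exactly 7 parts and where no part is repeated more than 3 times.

A full systematic count gives 386.

386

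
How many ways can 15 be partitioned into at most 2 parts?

8

The partitions of 15 that satisfy the conditions:
15
14+1
13+2
12+3
11+4
10+5
9+6
8+7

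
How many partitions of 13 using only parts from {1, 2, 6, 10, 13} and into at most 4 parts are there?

Listing the qualifying partitions of 13:
13
10 + 2 + 1
10 + 1 + 1 + 1
6 + 6 + 1

4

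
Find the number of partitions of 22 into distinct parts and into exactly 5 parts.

The partitions of 22 that satisfy the conditions:
12+4+3+2+1
11+5+3+2+1
10+6+3+2+1
10+5+4+2+1
9+7+3+2+1
9+6+4+2+1
9+5+4+3+1
8+7+4+2+1
8+6+5+2+1
8+6+4+3+1
8+5+4+3+2
7+6+5+3+1
7+6+4+3+2

13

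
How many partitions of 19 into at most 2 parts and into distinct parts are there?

10

Enumerating:
19
1,18
2,17
3,16
4,15
5,14
6,13
7,12
8,11
9,10
Counting gives 10.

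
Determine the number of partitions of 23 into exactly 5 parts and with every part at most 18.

140

Counting exhaustively, 140 partitions satisfy the conditions.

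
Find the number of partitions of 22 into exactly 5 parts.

119

Enumerating by decreasing first part gives 119 partitions in all.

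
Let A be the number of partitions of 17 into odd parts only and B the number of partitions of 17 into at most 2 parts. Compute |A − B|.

29

Partitions of 17 into odd parts only: 38.
Partitions of 17 into at most 2 parts: 9.
|38 − 9| = 29.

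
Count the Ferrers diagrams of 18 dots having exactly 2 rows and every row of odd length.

The partitions of 18 that satisfy the conditions:
17,1
15,3
13,5
11,7
9,9

5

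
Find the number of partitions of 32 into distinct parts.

390

Systematic enumeration (by largest part, then next-largest, …) yields 390.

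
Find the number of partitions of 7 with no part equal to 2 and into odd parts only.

They are:
7
1 + 1 + 5
1 + 3 + 3
1 + 1 + 1 + 1 + 3
1 + 1 + 1 + 1 + 1 + 1 + 1
That's 5 in total.

5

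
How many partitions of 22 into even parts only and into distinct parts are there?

12

The partitions of 22 that satisfy the conditions:
22
2 + 20
4 + 18
6 + 16
2 + 4 + 16
8 + 14
2 + 6 + 14
10 + 12
2 + 8 + 12
4 + 6 + 12
4 + 8 + 10
2 + 4 + 6 + 10
That's 12 in total.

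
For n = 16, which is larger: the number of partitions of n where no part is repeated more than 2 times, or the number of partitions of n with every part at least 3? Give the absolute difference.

68

Partitions of 16 where no part is repeated more than 2 times: 89.
Partitions of 16 with every part at least 3: 21.
|89 − 21| = 68.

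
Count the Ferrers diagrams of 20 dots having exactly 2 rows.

They are:
19,1
18,2
17,3
16,4
15,5
14,6
13,7
12,8
11,9
10,10

10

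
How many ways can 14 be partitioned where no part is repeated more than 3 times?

Enumerating by decreasing first part gives 82 partitions in all.

82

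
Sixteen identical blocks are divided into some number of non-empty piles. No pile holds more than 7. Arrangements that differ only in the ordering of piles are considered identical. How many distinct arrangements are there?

164

Systematic enumeration (by largest part, then next-largest, …) yields 164.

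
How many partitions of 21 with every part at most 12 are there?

There are 725 such partitions.

725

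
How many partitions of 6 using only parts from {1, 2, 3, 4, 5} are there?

10

Enumerating:
1 + 5
2 + 4
1 + 1 + 4
3 + 3
1 + 2 + 3
1 + 1 + 1 + 3
2 + 2 + 2
1 + 1 + 2 + 2
1 + 1 + 1 + 1 + 2
1 + 1 + 1 + 1 + 1 + 1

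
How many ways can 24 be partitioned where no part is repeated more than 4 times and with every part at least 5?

There are too many to list fully; the first 12 (by largest part) are:
24
19, 5
18, 6
17, 7
16, 8
15, 9
14, 10
14, 5, 5
13, 11
13, 6, 5
12, 12
12, 7, 5
…and 14 more, for 26 total.

26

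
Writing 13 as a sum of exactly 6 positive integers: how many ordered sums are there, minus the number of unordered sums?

778

Compositions: C(12,5) = 792.
Unordered (partitions into 6 parts): 14.
Difference: 792 − 14 = 778.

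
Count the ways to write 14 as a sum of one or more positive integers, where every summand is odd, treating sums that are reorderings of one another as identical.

Enumerating:
13 + 1
11 + 3
11 + 1 + 1 + 1
9 + 5
9 + 3 + 1 + 1
9 + 1 + 1 + 1 + 1 + 1
7 + 7
7 + 5 + 1 + 1
7 + 3 + 3 + 1
7 + 3 + 1 + 1 + 1 + 1
7 + 1 + 1 + 1 + 1 + 1 + 1 + 1
5 + 5 + 3 + 1
5 + 5 + 1 + 1 + 1 + 1
5 + 3 + 3 + 3
5 + 3 + 3 + 1 + 1 + 1
5 + 3 + 1 + 1 + 1 + 1 + 1 + 1
5 + 1 + 1 + 1 + 1 + 1 + 1 + 1 + 1 + 1
3 + 3 + 3 + 3 + 1 + 1
3 + 3 + 3 + 1 + 1 + 1 + 1 + 1
3 + 3 + 1 + 1 + 1 + 1 + 1 + 1 + 1 + 1
3 + 1 + 1 + 1 + 1 + 1 + 1 + 1 + 1 + 1 + 1 + 1
1 + 1 + 1 + 1 + 1 + 1 + 1 + 1 + 1 + 1 + 1 + 1 + 1 + 1
Counting gives 22.

22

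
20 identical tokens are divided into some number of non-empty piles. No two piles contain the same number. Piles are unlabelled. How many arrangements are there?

64

A partial list (first 12 by largest part):
20
19+1
18+2
17+3
17+2+1
16+4
16+3+1
15+5
15+4+1
15+3+2
14+6
14+5+1
…and 52 more, for 64 total.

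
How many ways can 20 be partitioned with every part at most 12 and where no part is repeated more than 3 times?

282

There are 282 such partitions.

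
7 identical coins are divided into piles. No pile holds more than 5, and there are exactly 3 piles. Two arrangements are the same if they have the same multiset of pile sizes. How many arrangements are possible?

The partitions of 7 that satisfy the conditions:
5,1,1
4,2,1
3,3,1
3,2,2
Counting gives 4.

4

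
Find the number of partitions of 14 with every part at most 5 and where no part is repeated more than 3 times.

30

There are too many to list fully; the first 12 (by largest part) are:
4,5,5
1,3,5,5
2,2,5,5
1,1,2,5,5
1,4,4,5
2,3,4,5
1,1,3,4,5
1,2,2,4,5
1,1,1,2,4,5
3,3,3,5
1,2,3,3,5
1,1,1,3,3,5
…and 18 more, for 30 total.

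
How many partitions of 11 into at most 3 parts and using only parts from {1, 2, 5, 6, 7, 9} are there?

5

The partitions of 11 that satisfy the conditions:
9 + 2
9 + 1 + 1
7 + 2 + 2
6 + 5
5 + 5 + 1
That's 5 in total.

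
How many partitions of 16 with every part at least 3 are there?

The partitions of 16 that satisfy the conditions:
16
13 + 3
12 + 4
11 + 5
10 + 6
10 + 3 + 3
9 + 7
9 + 4 + 3
8 + 8
8 + 5 + 3
8 + 4 + 4
7 + 6 + 3
7 + 5 + 4
7 + 3 + 3 + 3
6 + 6 + 4
6 + 5 + 5
6 + 4 + 3 + 3
5 + 5 + 3 + 3
5 + 4 + 4 + 3
4 + 4 + 4 + 4
4 + 3 + 3 + 3 + 3

21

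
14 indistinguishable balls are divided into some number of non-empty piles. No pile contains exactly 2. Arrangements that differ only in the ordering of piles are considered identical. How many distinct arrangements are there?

A partial list (first 12 by largest part):
14
13+1
12+1+1
11+3
11+1+1+1
10+4
10+3+1
10+1+1+1+1
9+5
9+4+1
9+3+1+1
9+1+1+1+1+1
…and 46 more, for 58 total.

58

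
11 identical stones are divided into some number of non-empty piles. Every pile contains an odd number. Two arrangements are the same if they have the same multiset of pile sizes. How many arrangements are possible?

Enumerating:
11
9+1+1
7+3+1
7+1+1+1+1
5+5+1
5+3+3
5+3+1+1+1
5+1+1+1+1+1+1
3+3+3+1+1
3+3+1+1+1+1+1
3+1+1+1+1+1+1+1+1
1+1+1+1+1+1+1+1+1+1+1

12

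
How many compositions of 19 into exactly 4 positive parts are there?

Place 3 bars in the 18 internal gaps of a row of 19 dots: C(18,3) = 816.

816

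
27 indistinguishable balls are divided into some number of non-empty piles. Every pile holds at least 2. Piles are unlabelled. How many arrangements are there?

A full systematic count gives 574.

574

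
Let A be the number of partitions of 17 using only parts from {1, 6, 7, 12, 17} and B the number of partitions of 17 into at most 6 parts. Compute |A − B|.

155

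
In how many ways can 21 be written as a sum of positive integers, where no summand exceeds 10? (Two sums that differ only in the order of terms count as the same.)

A full systematic count gives 653.

653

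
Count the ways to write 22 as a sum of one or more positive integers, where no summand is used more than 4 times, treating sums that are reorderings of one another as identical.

Systematic enumeration (by largest part, then next-largest, …) yields 628.

628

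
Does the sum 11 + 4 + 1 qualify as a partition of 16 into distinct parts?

The parts sum to 16, and the condition 'all summands are distinct' holds.

Yes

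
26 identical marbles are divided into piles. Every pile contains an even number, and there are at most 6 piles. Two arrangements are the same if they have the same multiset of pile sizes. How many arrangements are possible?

71

Enumerating by decreasing first part gives 71 partitions in all.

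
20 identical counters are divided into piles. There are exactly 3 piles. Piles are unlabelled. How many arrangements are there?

There are too many to list fully; the first 12 (by largest part) are:
18,1,1
17,2,1
16,3,1
16,2,2
15,4,1
15,3,2
14,5,1
14,4,2
14,3,3
13,6,1
13,5,2
13,4,3
…and 21 more, for 33 total.

33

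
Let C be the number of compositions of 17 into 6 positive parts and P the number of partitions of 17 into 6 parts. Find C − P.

4324

Ordered (compositions into 6 parts): C(16,5) = 4368.
Unordered (partitions into 6 parts): 44.
Difference: 4368 − 44 = 4324.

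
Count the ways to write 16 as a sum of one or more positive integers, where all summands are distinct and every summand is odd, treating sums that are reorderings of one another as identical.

Listing the qualifying partitions of 16:
15, 1
13, 3
11, 5
9, 7
7, 5, 3, 1
Counting gives 5.

5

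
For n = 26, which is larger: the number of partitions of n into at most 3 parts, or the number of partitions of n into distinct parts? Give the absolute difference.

Partitions of 26 into at most 3 parts: 70.
Partitions of 26 into distinct parts: 165.
|70 − 165| = 95.

95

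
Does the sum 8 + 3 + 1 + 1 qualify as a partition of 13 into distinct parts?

The parts sum to 13, and the condition 'all summands are distinct' is violated.

No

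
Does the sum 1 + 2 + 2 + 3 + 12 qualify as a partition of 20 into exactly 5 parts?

Yes

The parts sum to 20, and the condition 'there are exactly 5 summands' holds.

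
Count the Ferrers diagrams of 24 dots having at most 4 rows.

169

Enumerating by decreasing first part gives 169 partitions in all.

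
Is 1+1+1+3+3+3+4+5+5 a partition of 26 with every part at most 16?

The parts sum to 26, and the condition 'no summand exceeds 16' holds.

Yes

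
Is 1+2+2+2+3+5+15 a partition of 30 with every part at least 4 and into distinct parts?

No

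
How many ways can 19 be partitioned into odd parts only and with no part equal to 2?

There are too many to list fully; the first 12 (by largest part) are:
19
1,1,17
1,3,15
1,1,1,1,15
1,5,13
3,3,13
1,1,1,3,13
1,1,1,1,1,1,13
1,7,11
3,5,11
1,1,1,5,11
1,1,3,3,11
…and 42 more, for 54 total.

54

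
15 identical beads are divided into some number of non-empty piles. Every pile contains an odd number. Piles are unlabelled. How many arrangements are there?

27

There are too many to list fully; the first 12 (by largest part) are:
15
13+1+1
11+3+1
11+1+1+1+1
9+5+1
9+3+3
9+3+1+1+1
9+1+1+1+1+1+1
7+7+1
7+5+3
7+5+1+1+1
7+3+3+1+1
…and 15 more, for 27 total.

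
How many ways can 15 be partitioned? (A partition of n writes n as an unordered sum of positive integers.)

176

Direct enumeration gives 176 partitions.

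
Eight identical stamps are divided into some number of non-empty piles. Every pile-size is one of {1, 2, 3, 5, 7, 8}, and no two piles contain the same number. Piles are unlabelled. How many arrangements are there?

Enumerating:
8
7 + 1
5 + 3
5 + 2 + 1

4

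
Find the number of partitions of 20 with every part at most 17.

623

There are 623 such partitions.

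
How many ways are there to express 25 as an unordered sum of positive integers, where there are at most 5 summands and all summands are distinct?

137

Direct enumeration gives 137 partitions.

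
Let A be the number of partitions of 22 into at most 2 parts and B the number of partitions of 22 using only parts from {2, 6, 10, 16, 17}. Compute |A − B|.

Partitions of 22 into at most 2 parts: 12.
Partitions of 22 using only parts from {2, 6, 10, 16, 17}: 10.
|12 − 10| = 2.

2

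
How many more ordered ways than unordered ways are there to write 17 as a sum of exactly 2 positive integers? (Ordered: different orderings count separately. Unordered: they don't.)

Ordered (compositions into 2 parts): C(16,1) = 16.
Partitions of 17 into exactly 2 parts: 8.
Difference: 16 − 8 = 8.

8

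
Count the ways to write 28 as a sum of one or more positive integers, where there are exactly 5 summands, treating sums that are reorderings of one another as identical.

Systematic enumeration (by largest part, then next-largest, …) yields 291.

291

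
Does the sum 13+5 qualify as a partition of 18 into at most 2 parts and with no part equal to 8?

Yes

The parts sum to 18, and the condition 'there are at most 2 summands' holds; the condition 'no summand equals 8' holds.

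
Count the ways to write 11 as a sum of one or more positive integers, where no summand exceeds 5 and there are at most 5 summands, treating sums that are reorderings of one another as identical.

Listing the qualifying partitions of 11:
5,5,1
5,4,2
5,4,1,1
5,3,3
5,3,2,1
5,3,1,1,1
5,2,2,2
5,2,2,1,1
4,4,3
4,4,2,1
4,4,1,1,1
4,3,3,1
4,3,2,2
4,3,2,1,1
4,2,2,2,1
3,3,3,2
3,3,3,1,1
3,3,2,2,1
3,2,2,2,2
That's 19 in total.

19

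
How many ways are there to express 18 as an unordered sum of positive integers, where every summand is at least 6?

Listing the qualifying partitions of 18:
18
12,6
11,7
10,8
9,9
6,6,6

6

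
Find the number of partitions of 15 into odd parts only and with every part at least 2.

The partitions of 15 that satisfy the conditions:
15
9 + 3 + 3
7 + 5 + 3
5 + 5 + 5
3 + 3 + 3 + 3 + 3
That's 5 in total.

5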